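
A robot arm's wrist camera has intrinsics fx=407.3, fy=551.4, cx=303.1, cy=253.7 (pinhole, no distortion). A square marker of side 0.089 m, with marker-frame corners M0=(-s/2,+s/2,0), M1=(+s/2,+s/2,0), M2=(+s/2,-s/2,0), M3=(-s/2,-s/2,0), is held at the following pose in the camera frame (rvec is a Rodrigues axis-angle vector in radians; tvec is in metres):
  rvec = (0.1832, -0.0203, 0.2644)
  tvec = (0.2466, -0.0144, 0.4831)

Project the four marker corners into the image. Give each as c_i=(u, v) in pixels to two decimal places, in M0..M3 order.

c0=(463.01, 272.12) c1=(532.72, 297.66) c2=(560.20, 201.54) c3=(488.39, 174.36)

Intrinsics K: fx=407.3, fy=551.4, cx=303.1, cy=253.7
Marker side s = 0.089 m; corners in marker frame (Z=0):
  M0 = (-0.0445, +0.0445, 0)
  M1 = (+0.0445, +0.0445, 0)
  M2 = (+0.0445, -0.0445, 0)
  M3 = (-0.0445, -0.0445, 0)
rvec = (0.1832, -0.0203, 0.2644), |rvec| = θ = 0.32231 rad = 18.467°
Rodrigues: sinθ=0.31676, 1−cosθ=0.05149; R = I + sinθ·[k]× + (1−cosθ)·[k]×²:
    [+0.96514 -0.26169 +0.00406]
    [+0.25800 +0.94871 -0.18271]
    [+0.04396 +0.17738 +0.98316]
t = (0.2466, -0.0144, 0.4831) m
M0: Pc = R·M0+t = (+0.19201, +0.01634, +0.48904); u = 407.3·(+0.19201)/0.48904 + 303.1 = 463.0142, v = 551.4·(+0.01634)/0.48904 + 253.7 = 272.1198
M1: Pc = R·M1+t = (+0.27790, +0.03930, +0.49295); u = 407.3·(+0.27790)/0.49295 + 303.1 = 532.7181, v = 551.4·(+0.03930)/0.49295 + 253.7 = 297.6585
M2: Pc = R·M2+t = (+0.30119, -0.04514, +0.47716); u = 407.3·(+0.30119)/0.47716 + 303.1 = 560.1954, v = 551.4·(-0.04514)/0.47716 + 253.7 = 201.5411
M3: Pc = R·M3+t = (+0.21530, -0.06810, +0.47325); u = 407.3·(+0.21530)/0.47325 + 303.1 = 488.3935, v = 551.4·(-0.06810)/0.47325 + 253.7 = 174.3558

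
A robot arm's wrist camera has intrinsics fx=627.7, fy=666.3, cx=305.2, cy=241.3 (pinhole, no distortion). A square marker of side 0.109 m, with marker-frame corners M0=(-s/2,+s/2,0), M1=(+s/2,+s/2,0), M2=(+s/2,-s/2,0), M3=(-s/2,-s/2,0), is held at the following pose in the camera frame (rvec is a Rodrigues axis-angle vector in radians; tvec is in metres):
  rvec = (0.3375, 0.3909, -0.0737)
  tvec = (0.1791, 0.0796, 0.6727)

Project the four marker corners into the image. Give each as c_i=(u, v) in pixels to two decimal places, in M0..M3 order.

c0=(425.49, 364.38) c1=(527.49, 371.47) c2=(524.72, 270.64) c3=(417.83, 269.45)

Intrinsics K: fx=627.7, fy=666.3, cx=305.2, cy=241.3
Marker side s = 0.109 m; corners in marker frame (Z=0):
  M0 = (-0.0545, +0.0545, 0)
  M1 = (+0.0545, +0.0545, 0)
  M2 = (+0.0545, -0.0545, 0)
  M3 = (-0.0545, -0.0545, 0)
rvec = (0.3375, 0.3909, -0.0737), |rvec| = θ = 0.52167 rad = 29.890°
Rodrigues: sinθ=0.49833, 1−cosθ=0.13301; R = I + sinθ·[k]× + (1−cosθ)·[k]×²:
    [+0.92266 +0.13488 +0.36125]
    [-0.00592 +0.94167 -0.33648]
    [-0.38557 +0.30832 +0.86964]
t = (0.1791, 0.0796, 0.6727) m
M0: Pc = R·M0+t = (+0.13617, +0.13124, +0.71052); u = 627.7·(+0.13617)/0.71052 + 305.2 = 425.4949, v = 666.3·(+0.13124)/0.71052 + 241.3 = 364.3763
M1: Pc = R·M1+t = (+0.23674, +0.13060, +0.66849); u = 627.7·(+0.23674)/0.66849 + 305.2 = 527.4910, v = 666.3·(+0.13060)/0.66849 + 241.3 = 371.4706
M2: Pc = R·M2+t = (+0.22203, +0.02796, +0.63488); u = 627.7·(+0.22203)/0.63488 + 305.2 = 524.7217, v = 666.3·(+0.02796)/0.63488 + 241.3 = 270.6396
M3: Pc = R·M3+t = (+0.12146, +0.02860, +0.67691); u = 627.7·(+0.12146)/0.67691 + 305.2 = 417.8336, v = 666.3·(+0.02860)/0.67691 + 241.3 = 269.4532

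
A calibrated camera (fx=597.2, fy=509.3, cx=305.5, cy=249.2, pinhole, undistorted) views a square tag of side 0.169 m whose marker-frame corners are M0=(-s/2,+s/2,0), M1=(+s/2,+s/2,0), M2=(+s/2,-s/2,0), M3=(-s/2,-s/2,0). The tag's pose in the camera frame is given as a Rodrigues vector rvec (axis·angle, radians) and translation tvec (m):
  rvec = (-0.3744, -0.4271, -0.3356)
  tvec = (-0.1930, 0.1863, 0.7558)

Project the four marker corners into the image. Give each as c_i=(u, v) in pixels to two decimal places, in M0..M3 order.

c0=(105.21, 455.04) c1=(237.59, 408.20) c2=(193.52, 306.65) c3=(64.96, 339.91)

Intrinsics K: fx=597.2, fy=509.3, cx=305.5, cy=249.2
Marker side s = 0.169 m; corners in marker frame (Z=0):
  M0 = (-0.0845, +0.0845, 0)
  M1 = (+0.0845, +0.0845, 0)
  M2 = (+0.0845, -0.0845, 0)
  M3 = (-0.0845, -0.0845, 0)
rvec = (-0.3744, -0.4271, -0.3356), |rvec| = θ = 0.65971 rad = 37.799°
Rodrigues: sinθ=0.61289, 1−cosθ=0.20983; R = I + sinθ·[k]× + (1−cosθ)·[k]×²:
    [+0.85775 +0.38888 -0.33621]
    [-0.23469 +0.87812 +0.41693]
    [+0.45737 -0.27872 +0.84447]
t = (-0.1930, 0.1863, 0.7558) m
M0: Pc = R·M0+t = (-0.23262, +0.28033, +0.69360); u = 597.2·(-0.23262)/0.69360 + 305.5 = 105.2108, v = 509.3·(+0.28033)/0.69360 + 249.2 = 455.0433
M1: Pc = R·M1+t = (-0.08766, +0.24067, +0.77090); u = 597.2·(-0.08766)/0.77090 + 305.5 = 237.5913, v = 509.3·(+0.24067)/0.77090 + 249.2 = 408.2011
M2: Pc = R·M2+t = (-0.15338, +0.09227, +0.81800); u = 597.2·(-0.15338)/0.81800 + 305.5 = 193.5213, v = 509.3·(+0.09227)/0.81800 + 249.2 = 306.6477
M3: Pc = R·M3+t = (-0.29834, +0.13193, +0.74070); u = 597.2·(-0.29834)/0.74070 + 305.5 = 64.9605, v = 509.3·(+0.13193)/0.74070 + 249.2 = 339.9136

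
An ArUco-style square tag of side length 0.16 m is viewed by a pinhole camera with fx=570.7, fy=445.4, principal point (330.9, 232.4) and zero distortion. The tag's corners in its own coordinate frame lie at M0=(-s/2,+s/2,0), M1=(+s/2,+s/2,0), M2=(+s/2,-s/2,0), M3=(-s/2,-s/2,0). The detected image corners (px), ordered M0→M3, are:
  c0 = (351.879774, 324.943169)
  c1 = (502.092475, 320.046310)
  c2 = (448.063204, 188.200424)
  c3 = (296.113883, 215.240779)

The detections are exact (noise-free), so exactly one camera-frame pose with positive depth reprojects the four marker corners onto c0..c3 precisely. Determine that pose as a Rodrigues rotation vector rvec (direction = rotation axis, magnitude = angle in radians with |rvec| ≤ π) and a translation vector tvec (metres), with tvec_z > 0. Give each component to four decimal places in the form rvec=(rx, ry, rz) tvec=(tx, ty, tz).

Intrinsics K: fx=570.7, fy=445.4, cx=330.9, cy=232.4
Marker side s = 0.16 m; corners in marker frame (Z=0):
  M0 = (-0.0800, +0.0800, 0)
  M1 = (+0.0800, +0.0800, 0)
  M2 = (+0.0800, -0.0800, 0)
  M3 = (-0.0800, -0.0800, 0)
Detected image corners:
  c0 = (351.879774, 324.943169) px
  c1 = (502.092475, 320.046310) px
  c2 = (448.063204, 188.200424) px
  c3 = (296.113883, 215.240779) px
Planar DLT: solve 8×8 A·h = b for H (H[2,2]=1):
  H  [+510.82733 +529.70349 +394.00747]
  H  [-381.43379 +870.93749 +265.05076]
  H  [-1.08432 +0.46585 +1.00000]
B = K⁻¹H; ‖b₁‖=1.892658, ‖b₂‖=1.892658; λ = 2/(‖b₁‖+‖b₂‖) = 0.528358, sign → tz>0 ⇒ λ=+0.528358
r₁ = λ·B[:,0] = (+0.80511,-0.15355,-0.57291); r₂ = λ·B[:,1] = (+0.34769,+0.90473,+0.24613)
r₃ = r₁×r₂ = (+0.48053,-0.39736,+0.78179); SVD([r₁ r₂ r₃]) → R = UVᵀ:
  R  [+0.80511 +0.34769 +0.48053]
  R  [-0.15355 +0.90473 -0.39736]
  R  [-0.57291 +0.24613 +0.78179]
t = (+0.05843, +0.03873, +0.52836) m
tr R = 2.491623; θ = arccos((tr R − 1)/2) = 0.729044 rad = 41.771°
axis k = ((R−Rᵀ)₃₂, (R−Rᵀ)₁₃, (R−Rᵀ)₂₁) / (2 sinθ) = (+0.482988, +0.790686, -0.376215)
rvec = θ·k = (+0.352120, +0.576445, -0.274278)

rvec=(0.3521, 0.5764, -0.2743) tvec=(0.0584, 0.0387, 0.5284)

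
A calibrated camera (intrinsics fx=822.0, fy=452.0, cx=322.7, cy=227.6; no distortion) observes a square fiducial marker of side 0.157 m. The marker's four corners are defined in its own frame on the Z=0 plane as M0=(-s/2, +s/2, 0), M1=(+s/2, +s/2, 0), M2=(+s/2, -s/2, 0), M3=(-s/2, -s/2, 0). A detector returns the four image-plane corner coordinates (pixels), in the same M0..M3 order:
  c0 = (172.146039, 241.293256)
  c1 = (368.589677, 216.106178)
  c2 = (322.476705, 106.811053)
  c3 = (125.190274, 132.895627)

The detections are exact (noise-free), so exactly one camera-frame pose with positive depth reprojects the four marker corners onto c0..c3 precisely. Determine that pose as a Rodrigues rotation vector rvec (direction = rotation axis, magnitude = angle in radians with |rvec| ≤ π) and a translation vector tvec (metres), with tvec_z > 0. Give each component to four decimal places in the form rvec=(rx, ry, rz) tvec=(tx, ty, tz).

Intrinsics K: fx=822.0, fy=452.0, cx=322.7, cy=227.6
Marker side s = 0.157 m; corners in marker frame (Z=0):
  M0 = (-0.0785, +0.0785, 0)
  M1 = (+0.0785, +0.0785, 0)
  M2 = (+0.0785, -0.0785, 0)
  M3 = (-0.0785, -0.0785, 0)
Detected image corners:
  c0 = (172.146039, 241.293256) px
  c1 = (368.589677, 216.106178) px
  c2 = (322.476705, 106.811053) px
  c3 = (125.190274, 132.895627) px
Planar DLT: solve 8×8 A·h = b for H (H[2,2]=1):
  H  [+1243.11958 +305.69487 +246.83192]
  H  [-170.88705 +699.83022 +174.48106]
  H  [-0.04367 +0.03759 +1.00000]
B = K⁻¹H; ‖b₁‖=1.570964, ‖b₂‖=1.570964; λ = 2/(‖b₁‖+‖b₂‖) = 0.636552, sign → tz>0 ⇒ λ=+0.636552
r₁ = λ·B[:,0] = (+0.97358,-0.22666,-0.02780); r₂ = λ·B[:,1] = (+0.22733,+0.97352,+0.02393)
r₃ = r₁×r₂ = (+0.02164,-0.02961,+0.99933); SVD([r₁ r₂ r₃]) → R = UVᵀ:
  R  [+0.97358 +0.22733 +0.02164]
  R  [-0.22666 +0.97352 -0.02961]
  R  [-0.02780 +0.02393 +0.99933]
t = (-0.05875, -0.07481, +0.63655) m
tr R = 2.946426; θ = arccos((tr R − 1)/2) = 0.231980 rad = 13.291°
axis k = ((R−Rᵀ)₃₂, (R−Rᵀ)₁₃, (R−Rᵀ)₂₁) / (2 sinθ) = (+0.116444, +0.107505, -0.987362)
rvec = θ·k = (+0.027013, +0.024939, -0.229048)

rvec=(0.0270, 0.0249, -0.2290) tvec=(-0.0588, -0.0748, 0.6366)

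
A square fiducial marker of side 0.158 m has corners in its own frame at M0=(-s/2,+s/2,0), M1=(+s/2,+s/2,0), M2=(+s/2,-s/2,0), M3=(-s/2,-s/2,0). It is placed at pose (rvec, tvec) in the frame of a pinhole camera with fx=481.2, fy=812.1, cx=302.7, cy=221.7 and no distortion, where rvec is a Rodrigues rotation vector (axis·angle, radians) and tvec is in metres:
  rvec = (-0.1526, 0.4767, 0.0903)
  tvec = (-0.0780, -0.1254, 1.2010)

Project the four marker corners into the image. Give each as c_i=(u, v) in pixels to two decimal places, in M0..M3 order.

c0=(240.95, 187.55) c1=(295.31, 191.03) c2=(303.33, 83.96) c3=(249.37, 86.81)

Intrinsics K: fx=481.2, fy=812.1, cx=302.7, cy=221.7
Marker side s = 0.158 m; corners in marker frame (Z=0):
  M0 = (-0.0790, +0.0790, 0)
  M1 = (+0.0790, +0.0790, 0)
  M2 = (+0.0790, -0.0790, 0)
  M3 = (-0.0790, -0.0790, 0)
rvec = (-0.1526, 0.4767, 0.0903), |rvec| = θ = 0.50861 rad = 29.141°
Rodrigues: sinθ=0.48696, 1−cosθ=0.12658; R = I + sinθ·[k]× + (1−cosθ)·[k]×²:
    [+0.88482 -0.12205 +0.44967]
    [+0.05086 +0.98462 +0.16717]
    [-0.46315 -0.12504 +0.87741]
t = (-0.0780, -0.1254, 1.2010) m
M0: Pc = R·M0+t = (-0.15754, -0.05163, +1.22771); u = 481.2·(-0.15754)/1.22771 + 302.7 = 240.9513, v = 812.1·(-0.05163)/1.22771 + 221.7 = 187.5458
M1: Pc = R·M1+t = (-0.01774, -0.04360, +1.15453); u = 481.2·(-0.01774)/1.15453 + 302.7 = 295.3055, v = 812.1·(-0.04360)/1.15453 + 221.7 = 191.0336
M2: Pc = R·M2+t = (+0.00154, -0.19917, +1.17429); u = 481.2·(+0.00154)/1.17429 + 302.7 = 303.3321, v = 812.1·(-0.19917)/1.17429 + 221.7 = 83.9629
M3: Pc = R·M3+t = (-0.13826, -0.20720, +1.24747); u = 481.2·(-0.13826)/1.24747 + 302.7 = 249.3680, v = 812.1·(-0.20720)/1.24747 + 221.7 = 86.8113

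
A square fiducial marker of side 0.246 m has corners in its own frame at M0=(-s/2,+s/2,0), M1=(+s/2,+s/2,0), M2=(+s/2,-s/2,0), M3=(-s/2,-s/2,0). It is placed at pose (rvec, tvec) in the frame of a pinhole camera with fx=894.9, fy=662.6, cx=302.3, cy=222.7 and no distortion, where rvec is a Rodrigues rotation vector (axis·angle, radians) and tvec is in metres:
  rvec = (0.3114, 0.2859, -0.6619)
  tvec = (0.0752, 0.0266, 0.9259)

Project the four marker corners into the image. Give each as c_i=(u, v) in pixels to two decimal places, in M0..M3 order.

Intrinsics K: fx=894.9, fy=662.6, cx=302.3, cy=222.7
Marker side s = 0.246 m; corners in marker frame (Z=0):
  M0 = (-0.1230, +0.1230, 0)
  M1 = (+0.1230, +0.1230, 0)
  M2 = (+0.1230, -0.1230, 0)
  M3 = (-0.1230, -0.1230, 0)
rvec = (0.3114, 0.2859, -0.6619), |rvec| = θ = 0.78538 rad = 44.999°
Rodrigues: sinθ=0.70709, 1−cosθ=0.29288; R = I + sinθ·[k]× + (1−cosθ)·[k]×²:
    [+0.75316 +0.63820 +0.15953]
    [-0.55365 +0.74593 -0.37021]
    [-0.35527 +0.19051 +0.91515]
t = (0.0752, 0.0266, 0.9259) m
M0: Pc = R·M0+t = (+0.06106, +0.18645, +0.99303); u = 894.9·(+0.06106)/0.99303 + 302.3 = 357.3251, v = 662.6·(+0.18645)/0.99303 + 222.7 = 347.1078
M1: Pc = R·M1+t = (+0.24634, +0.05025, +0.90563); u = 894.9·(+0.24634)/0.90563 + 302.3 = 545.7175, v = 662.6·(+0.05025)/0.90563 + 222.7 = 259.4655
M2: Pc = R·M2+t = (+0.08934, -0.13325, +0.85877); u = 894.9·(+0.08934)/0.85877 + 302.3 = 395.3999, v = 662.6·(-0.13325)/0.85877 + 222.7 = 119.8896
M3: Pc = R·M3+t = (-0.09594, +0.00295, +0.94617); u = 894.9·(-0.09594)/0.94617 + 302.3 = 211.5610, v = 662.6·(+0.00295)/0.94617 + 222.7 = 224.7654

c0=(357.33, 347.11) c1=(545.72, 259.47) c2=(395.40, 119.89) c3=(211.56, 224.77)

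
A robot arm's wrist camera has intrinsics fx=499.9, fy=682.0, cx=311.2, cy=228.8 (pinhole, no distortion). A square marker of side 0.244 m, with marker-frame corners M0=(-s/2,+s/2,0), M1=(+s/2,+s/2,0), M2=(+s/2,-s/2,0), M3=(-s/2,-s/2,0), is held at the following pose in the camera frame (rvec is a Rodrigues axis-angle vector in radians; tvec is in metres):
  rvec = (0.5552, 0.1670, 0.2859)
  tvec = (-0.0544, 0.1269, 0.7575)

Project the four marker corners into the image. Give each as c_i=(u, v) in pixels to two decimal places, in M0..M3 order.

Intrinsics K: fx=499.9, fy=682.0, cx=311.2, cy=228.8
Marker side s = 0.244 m; corners in marker frame (Z=0):
  M0 = (-0.1220, +0.1220, 0)
  M1 = (+0.1220, +0.1220, 0)
  M2 = (+0.1220, -0.1220, 0)
  M3 = (-0.1220, -0.1220, 0)
rvec = (0.5552, 0.1670, 0.2859), |rvec| = θ = 0.64643 rad = 37.038°
Rodrigues: sinθ=0.60234, 1−cosθ=0.20176; R = I + sinθ·[k]× + (1−cosθ)·[k]×²:
    [+0.94707 -0.22163 +0.23225]
    [+0.31117 +0.81170 -0.49428]
    [-0.07897 +0.54039 +0.83770]
t = (-0.0544, 0.1269, 0.7575) m
M0: Pc = R·M0+t = (-0.19698, +0.18797, +0.83306); u = 499.9·(-0.19698)/0.83306 + 311.2 = 192.9961, v = 682.0·(+0.18797)/0.83306 + 228.8 = 382.6811
M1: Pc = R·M1+t = (+0.03410, +0.26389, +0.81379); u = 499.9·(+0.03410)/0.81379 + 311.2 = 332.1490, v = 682.0·(+0.26389)/0.81379 + 228.8 = 449.9535
M2: Pc = R·M2+t = (+0.08818, +0.06583, +0.68194); u = 499.9·(+0.08818)/0.68194 + 311.2 = 375.8421, v = 682.0·(+0.06583)/0.68194 + 228.8 = 294.6405
M3: Pc = R·M3+t = (-0.14290, -0.01009, +0.70121); u = 499.9·(-0.14290)/0.70121 + 311.2 = 209.3225, v = 682.0·(-0.01009)/0.70121 + 228.8 = 218.9862

c0=(193.00, 382.68) c1=(332.15, 449.95) c2=(375.84, 294.64) c3=(209.32, 218.99)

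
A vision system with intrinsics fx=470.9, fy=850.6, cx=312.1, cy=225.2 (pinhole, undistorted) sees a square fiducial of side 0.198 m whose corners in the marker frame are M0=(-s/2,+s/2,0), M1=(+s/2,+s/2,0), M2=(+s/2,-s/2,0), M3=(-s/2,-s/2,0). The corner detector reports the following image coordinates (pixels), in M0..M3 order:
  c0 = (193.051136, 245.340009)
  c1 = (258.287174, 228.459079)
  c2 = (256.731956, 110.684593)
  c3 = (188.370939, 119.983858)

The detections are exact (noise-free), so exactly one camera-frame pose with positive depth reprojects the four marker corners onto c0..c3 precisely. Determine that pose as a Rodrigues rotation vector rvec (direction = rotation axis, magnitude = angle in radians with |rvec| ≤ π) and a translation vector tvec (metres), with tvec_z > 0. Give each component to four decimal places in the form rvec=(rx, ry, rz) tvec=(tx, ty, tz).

rvec=(0.2983, -0.4930, -0.0638) tvec=(-0.2486, -0.0760, 1.3479)

Intrinsics K: fx=470.9, fy=850.6, cx=312.1, cy=225.2
Marker side s = 0.198 m; corners in marker frame (Z=0):
  M0 = (-0.0990, +0.0990, 0)
  M1 = (+0.0990, +0.0990, 0)
  M2 = (+0.0990, -0.0990, 0)
  M3 = (-0.0990, -0.0990, 0)
Detected image corners:
  c0 = (193.051136, 245.340009) px
  c1 = (258.287174, 228.459079) px
  c2 = (256.731956, 110.684593) px
  c3 = (188.370939, 119.983858) px
Planar DLT: solve 8×8 A·h = b for H (H[2,2]=1):
  H  [+413.10568 +64.88965 +225.26433]
  H  [-6.87440 +652.15169 +177.22404]
  H  [+0.33872 +0.22046 +1.00000]
B = K⁻¹H; ‖b₁‖=0.741890, ‖b₂‖=0.741890; λ = 2/(‖b₁‖+‖b₂‖) = 1.347908, sign → tz>0 ⇒ λ=+1.347908
r₁ = λ·B[:,0] = (+0.87988,-0.13177,+0.45657); r₂ = λ·B[:,1] = (-0.01121,+0.95476,+0.29717)
r₃ = r₁×r₂ = (-0.47507,-0.26659,+0.83859); SVD([r₁ r₂ r₃]) → R = UVᵀ:
  R  [+0.87988 -0.01121 -0.47507]
  R  [-0.13177 +0.95476 -0.26659]
  R  [+0.45657 +0.29717 +0.83859]
t = (-0.24856, -0.07603, +1.34791) m
tr R = 2.673228; θ = arccos((tr R − 1)/2) = 0.579724 rad = 33.216°
axis k = ((R−Rᵀ)₃₂, (R−Rᵀ)₁₃, (R−Rᵀ)₂₁) / (2 sinθ) = (+0.514568, -0.850359, -0.110041)
rvec = θ·k = (+0.298307, -0.492974, -0.063794)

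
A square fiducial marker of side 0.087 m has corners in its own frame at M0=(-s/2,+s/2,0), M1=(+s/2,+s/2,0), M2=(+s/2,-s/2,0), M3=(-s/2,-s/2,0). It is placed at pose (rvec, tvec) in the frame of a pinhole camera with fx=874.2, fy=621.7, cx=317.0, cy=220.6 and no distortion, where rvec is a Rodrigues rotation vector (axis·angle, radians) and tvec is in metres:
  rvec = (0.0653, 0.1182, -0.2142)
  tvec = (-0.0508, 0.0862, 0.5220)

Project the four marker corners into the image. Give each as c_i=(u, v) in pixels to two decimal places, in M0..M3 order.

c0=(178.98, 382.19) c1=(318.33, 363.86) c2=(286.44, 262.58) c3=(146.55, 283.15)

Intrinsics K: fx=874.2, fy=621.7, cx=317.0, cy=220.6
Marker side s = 0.087 m; corners in marker frame (Z=0):
  M0 = (-0.0435, +0.0435, 0)
  M1 = (+0.0435, +0.0435, 0)
  M2 = (+0.0435, -0.0435, 0)
  M3 = (-0.0435, -0.0435, 0)
rvec = (0.0653, 0.1182, -0.2142), |rvec| = θ = 0.25321 rad = 14.508°
Rodrigues: sinθ=0.25052, 1−cosθ=0.03189; R = I + sinθ·[k]× + (1−cosθ)·[k]×²:
    [+0.97023 +0.21576 +0.10998]
    [-0.20808 +0.97506 -0.07720]
    [-0.12390 +0.05201 +0.99093]
t = (-0.0508, 0.0862, 0.5220) m
M0: Pc = R·M0+t = (-0.08362, +0.13767, +0.52965); u = 874.2·(-0.08362)/0.52965 + 317.0 = 178.9842, v = 621.7·(+0.13767)/0.52965 + 220.6 = 382.1916
M1: Pc = R·M1+t = (+0.00079, +0.11956, +0.51887); u = 874.2·(+0.00079)/0.51887 + 317.0 = 318.3320, v = 621.7·(+0.11956)/0.51887 + 220.6 = 363.8581
M2: Pc = R·M2+t = (-0.01798, +0.03473, +0.51435); u = 874.2·(-0.01798)/0.51435 + 317.0 = 286.4402, v = 621.7·(+0.03473)/0.51435 + 220.6 = 262.5828
M3: Pc = R·M3+t = (-0.10239, +0.05284, +0.52513); u = 874.2·(-0.10239)/0.52513 + 317.0 = 146.5463, v = 621.7·(+0.05284)/0.52513 + 220.6 = 283.1531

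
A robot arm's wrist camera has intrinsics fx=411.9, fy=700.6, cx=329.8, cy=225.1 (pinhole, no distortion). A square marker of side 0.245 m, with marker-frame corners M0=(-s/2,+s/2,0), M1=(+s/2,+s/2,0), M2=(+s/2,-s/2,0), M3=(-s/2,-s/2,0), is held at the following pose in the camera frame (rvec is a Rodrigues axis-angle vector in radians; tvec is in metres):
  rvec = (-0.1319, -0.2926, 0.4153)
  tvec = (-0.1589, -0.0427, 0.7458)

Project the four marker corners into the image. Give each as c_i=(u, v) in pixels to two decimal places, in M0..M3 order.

Intrinsics K: fx=411.9, fy=700.6, cx=329.8, cy=225.1
Marker side s = 0.245 m; corners in marker frame (Z=0):
  M0 = (-0.1225, +0.1225, 0)
  M1 = (+0.1225, +0.1225, 0)
  M2 = (+0.1225, -0.1225, 0)
  M3 = (-0.1225, -0.1225, 0)
rvec = (-0.1319, -0.2926, 0.4153), |rvec| = θ = 0.52487 rad = 30.073°
Rodrigues: sinθ=0.50110, 1−cosθ=0.13461; R = I + sinθ·[k]× + (1−cosθ)·[k]×²:
    [+0.87389 -0.37763 -0.30612]
    [+0.41535 +0.90722 +0.06655]
    [+0.25258 -0.18530 +0.94967]
t = (-0.1589, -0.0427, 0.7458) m
M0: Pc = R·M0+t = (-0.31221, +0.01755, +0.69216); u = 411.9·(-0.31221)/0.69216 + 329.8 = 144.0044, v = 700.6·(+0.01755)/0.69216 + 225.1 = 242.8685
M1: Pc = R·M1+t = (-0.09811, +0.11932, +0.75404); u = 411.9·(-0.09811)/0.75404 + 329.8 = 276.2076, v = 700.6·(+0.11932)/0.75404 + 225.1 = 335.9590
M2: Pc = R·M2+t = (-0.00559, -0.10295, +0.79944); u = 411.9·(-0.00559)/0.79944 + 329.8 = 326.9208, v = 700.6·(-0.10295)/0.79944 + 225.1 = 134.8746
M3: Pc = R·M3+t = (-0.21969, -0.20472, +0.73756); u = 411.9·(-0.21969)/0.73756 + 329.8 = 207.1102, v = 700.6·(-0.20472)/0.73756 + 225.1 = 30.6427

c0=(144.00, 242.87) c1=(276.21, 335.96) c2=(326.92, 134.87) c3=(207.11, 30.64)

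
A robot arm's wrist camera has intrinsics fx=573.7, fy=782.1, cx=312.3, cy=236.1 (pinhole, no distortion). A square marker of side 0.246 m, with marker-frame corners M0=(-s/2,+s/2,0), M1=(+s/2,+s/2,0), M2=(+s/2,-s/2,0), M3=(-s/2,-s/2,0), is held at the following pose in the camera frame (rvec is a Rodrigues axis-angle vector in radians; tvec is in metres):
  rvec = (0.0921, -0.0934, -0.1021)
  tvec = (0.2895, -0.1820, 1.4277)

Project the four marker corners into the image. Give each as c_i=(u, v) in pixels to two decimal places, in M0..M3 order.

Intrinsics K: fx=573.7, fy=782.1, cx=312.3, cy=236.1
Marker side s = 0.246 m; corners in marker frame (Z=0):
  M0 = (-0.1230, +0.1230, 0)
  M1 = (+0.1230, +0.1230, 0)
  M2 = (+0.1230, -0.1230, 0)
  M3 = (-0.1230, -0.1230, 0)
rvec = (0.0921, -0.0934, -0.1021), |rvec| = θ = 0.16622 rad = 9.524°
Rodrigues: sinθ=0.16546, 1−cosθ=0.01378; R = I + sinθ·[k]× + (1−cosθ)·[k]×²:
    [+0.99045 +0.09734 -0.09766]
    [-0.10592 +0.99057 -0.08692]
    [+0.08828 +0.09643 +0.99142]
t = (0.2895, -0.1820, 1.4277) m
M0: Pc = R·M0+t = (+0.17965, -0.04713, +1.42870); u = 573.7·(+0.17965)/1.42870 + 312.3 = 384.4380, v = 782.1·(-0.04713)/1.42870 + 236.1 = 210.2992
M1: Pc = R·M1+t = (+0.42330, -0.07319, +1.45042); u = 573.7·(+0.42330)/1.45042 + 312.3 = 479.7315, v = 782.1·(-0.07319)/1.45042 + 236.1 = 196.6351
M2: Pc = R·M2+t = (+0.39935, -0.31687, +1.42670); u = 573.7·(+0.39935)/1.42670 + 312.3 = 472.8866, v = 782.1·(-0.31687)/1.42670 + 236.1 = 62.3962
M3: Pc = R·M3+t = (+0.15570, -0.29081, +1.40498); u = 573.7·(+0.15570)/1.40498 + 312.3 = 375.8783, v = 782.1·(-0.29081)/1.40498 + 236.1 = 74.2161

c0=(384.44, 210.30) c1=(479.73, 196.64) c2=(472.89, 62.40) c3=(375.88, 74.22)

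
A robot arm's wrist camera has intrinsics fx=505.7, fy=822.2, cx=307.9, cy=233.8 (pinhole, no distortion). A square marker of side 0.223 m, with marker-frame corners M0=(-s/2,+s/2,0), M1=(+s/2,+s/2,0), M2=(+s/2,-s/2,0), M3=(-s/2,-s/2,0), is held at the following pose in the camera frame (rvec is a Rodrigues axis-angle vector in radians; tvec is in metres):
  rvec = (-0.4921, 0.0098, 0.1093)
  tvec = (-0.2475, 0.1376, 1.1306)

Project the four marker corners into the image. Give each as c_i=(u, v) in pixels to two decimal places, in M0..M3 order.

Intrinsics K: fx=505.7, fy=822.2, cx=307.9, cy=233.8
Marker side s = 0.223 m; corners in marker frame (Z=0):
  M0 = (-0.1115, +0.1115, 0)
  M1 = (+0.1115, +0.1115, 0)
  M2 = (+0.1115, -0.1115, 0)
  M3 = (-0.1115, -0.1115, 0)
rvec = (-0.4921, 0.0098, 0.1093), |rvec| = θ = 0.50419 rad = 28.888°
Rodrigues: sinθ=0.48310, 1−cosθ=0.12443; R = I + sinθ·[k]× + (1−cosθ)·[k]×²:
    [+0.99411 -0.10709 -0.01694]
    [+0.10237 +0.87561 +0.47204]
    [-0.03572 -0.47099 +0.88142]
t = (-0.2475, 0.1376, 1.1306) m
M0: Pc = R·M0+t = (-0.37028, +0.22382, +1.08207); u = 505.7·(-0.37028)/1.08207 + 307.9 = 134.8496, v = 822.2·(+0.22382)/1.08207 + 233.8 = 403.8656
M1: Pc = R·M1+t = (-0.14860, +0.24664, +1.07410); u = 505.7·(-0.14860)/1.07410 + 307.9 = 237.9385, v = 822.2·(+0.24664)/1.07410 + 233.8 = 422.6009
M2: Pc = R·M2+t = (-0.12472, +0.05138, +1.17913); u = 505.7·(-0.12472)/1.17913 + 307.9 = 254.4121, v = 822.2·(+0.05138)/1.17913 + 233.8 = 269.6289
M3: Pc = R·M3+t = (-0.34640, +0.02856, +1.18710); u = 505.7·(-0.34640)/1.18710 + 307.9 = 160.3337, v = 822.2·(+0.02856)/1.18710 + 233.8 = 253.5776

c0=(134.85, 403.87) c1=(237.94, 422.60) c2=(254.41, 269.63) c3=(160.33, 253.58)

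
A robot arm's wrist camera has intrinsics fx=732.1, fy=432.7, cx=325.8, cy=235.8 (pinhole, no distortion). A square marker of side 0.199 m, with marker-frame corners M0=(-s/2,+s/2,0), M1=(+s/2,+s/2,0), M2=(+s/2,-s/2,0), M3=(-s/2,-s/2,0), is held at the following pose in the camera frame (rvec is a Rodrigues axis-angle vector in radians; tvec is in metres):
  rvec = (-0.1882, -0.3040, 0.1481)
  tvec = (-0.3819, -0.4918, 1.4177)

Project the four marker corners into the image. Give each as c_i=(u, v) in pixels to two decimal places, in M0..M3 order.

Intrinsics K: fx=732.1, fy=432.7, cx=325.8, cy=235.8
Marker side s = 0.199 m; corners in marker frame (Z=0):
  M0 = (-0.0995, +0.0995, 0)
  M1 = (+0.0995, +0.0995, 0)
  M2 = (+0.0995, -0.0995, 0)
  M3 = (-0.0995, -0.0995, 0)
rvec = (-0.1882, -0.3040, 0.1481), |rvec| = θ = 0.38700 rad = 22.173°
Rodrigues: sinθ=0.37741, 1−cosθ=0.07395; R = I + sinθ·[k]× + (1−cosθ)·[k]×²:
    [+0.94354 -0.11618 -0.31023]
    [+0.17268 +0.97168 +0.16131]
    [+0.28271 -0.20577 +0.93688]
t = (-0.3819, -0.4918, 1.4177) m
M0: Pc = R·M0+t = (-0.48734, -0.41230, +1.36910); u = 732.1·(-0.48734)/1.36910 + 325.8 = 65.2028, v = 432.7·(-0.41230)/1.36910 + 235.8 = 105.4936
M1: Pc = R·M1+t = (-0.29958, -0.37794, +1.42536); u = 732.1·(-0.29958)/1.42536 + 325.8 = 171.9288, v = 432.7·(-0.37794)/1.42536 + 235.8 = 121.0687
M2: Pc = R·M2+t = (-0.27646, -0.57130, +1.46630); u = 732.1·(-0.27646)/1.46630 + 325.8 = 187.7691, v = 432.7·(-0.57130)/1.46630 + 235.8 = 67.2117
M3: Pc = R·M3+t = (-0.46422, -0.60566, +1.41004); u = 732.1·(-0.46422)/1.41004 + 325.8 = 84.7744, v = 432.7·(-0.60566)/1.41004 + 235.8 = 49.9401

c0=(65.20, 105.49) c1=(171.93, 121.07) c2=(187.77, 67.21) c3=(84.77, 49.94)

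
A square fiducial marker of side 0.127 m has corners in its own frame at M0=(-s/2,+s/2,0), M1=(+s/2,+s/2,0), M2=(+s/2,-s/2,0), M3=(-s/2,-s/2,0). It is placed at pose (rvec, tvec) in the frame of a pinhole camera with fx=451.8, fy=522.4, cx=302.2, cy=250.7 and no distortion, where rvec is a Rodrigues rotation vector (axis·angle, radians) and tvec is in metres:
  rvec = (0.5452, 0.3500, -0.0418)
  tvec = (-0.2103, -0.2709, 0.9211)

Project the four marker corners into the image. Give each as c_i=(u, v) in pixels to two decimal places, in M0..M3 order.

c0=(180.86, 132.77) c1=(233.19, 131.14) c2=(219.47, 56.97) c3=(164.13, 62.20)

Intrinsics K: fx=451.8, fy=522.4, cx=302.2, cy=250.7
Marker side s = 0.127 m; corners in marker frame (Z=0):
  M0 = (-0.0635, +0.0635, 0)
  M1 = (+0.0635, +0.0635, 0)
  M2 = (+0.0635, -0.0635, 0)
  M3 = (-0.0635, -0.0635, 0)
rvec = (0.5452, 0.3500, -0.0418), |rvec| = θ = 0.64922 rad = 37.198°
Rodrigues: sinθ=0.60457, 1−cosθ=0.20345; R = I + sinθ·[k]× + (1−cosθ)·[k]×²:
    [+0.94003 +0.13103 +0.31493]
    [+0.05318 +0.85568 -0.51476]
    [-0.33693 +0.50064 +0.79740]
t = (-0.2103, -0.2709, 0.9211) m
M0: Pc = R·M0+t = (-0.26167, -0.21994, +0.97429); u = 451.8·(-0.26167)/0.97429 + 302.2 = 180.8566, v = 522.4·(-0.21994)/0.97429 + 250.7 = 132.7702
M1: Pc = R·M1+t = (-0.14229, -0.21319, +0.93150); u = 451.8·(-0.14229)/0.93150 + 302.2 = 233.1867, v = 522.4·(-0.21319)/0.93150 + 250.7 = 131.1407
M2: Pc = R·M2+t = (-0.15893, -0.32186, +0.86791); u = 451.8·(-0.15893)/0.86791 + 302.2 = 219.4684, v = 522.4·(-0.32186)/0.86791 + 250.7 = 56.9723
M3: Pc = R·M3+t = (-0.27831, -0.32861, +0.91070); u = 451.8·(-0.27831)/0.91070 + 302.2 = 164.1294, v = 522.4·(-0.32861)/0.91070 + 250.7 = 62.2005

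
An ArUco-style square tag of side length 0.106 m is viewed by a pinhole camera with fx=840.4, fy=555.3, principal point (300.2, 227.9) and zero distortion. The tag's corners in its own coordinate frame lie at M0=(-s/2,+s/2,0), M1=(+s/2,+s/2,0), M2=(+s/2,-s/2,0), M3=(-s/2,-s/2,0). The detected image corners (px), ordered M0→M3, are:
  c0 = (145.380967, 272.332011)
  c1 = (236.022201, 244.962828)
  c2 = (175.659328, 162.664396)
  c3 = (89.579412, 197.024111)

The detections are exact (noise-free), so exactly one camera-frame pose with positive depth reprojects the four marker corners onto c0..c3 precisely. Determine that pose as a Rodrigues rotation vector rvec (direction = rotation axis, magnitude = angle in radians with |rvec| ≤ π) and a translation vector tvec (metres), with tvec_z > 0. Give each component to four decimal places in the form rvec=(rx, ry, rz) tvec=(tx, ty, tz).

rvec=(0.1632, 0.5665, -0.4257) tvec=(-0.1126, -0.0096, 0.6744)

Intrinsics K: fx=840.4, fy=555.3, cx=300.2, cy=227.9
Marker side s = 0.106 m; corners in marker frame (Z=0):
  M0 = (-0.0530, +0.0530, 0)
  M1 = (+0.0530, +0.0530, 0)
  M2 = (+0.0530, -0.0530, 0)
  M3 = (-0.0530, -0.0530, 0)
Detected image corners:
  c0 = (145.380967, 272.332011) px
  c1 = (236.022201, 244.962828) px
  c2 = (175.659328, 162.664396) px
  c3 = (89.579412, 197.024111) px
Planar DLT: solve 8×8 A·h = b for H (H[2,2]=1):
  H  [+701.53560 +555.12680 +159.82416]
  H  [-470.25812 +753.00122 +220.01905]
  H  [-0.81722 +0.05019 +1.00000]
B = K⁻¹H; ‖b₁‖=1.482853, ‖b₂‖=1.482853; λ = 2/(‖b₁‖+‖b₂‖) = 0.674376, sign → tz>0 ⇒ λ=+0.674376
r₁ = λ·B[:,0] = (+0.75981,-0.34492,-0.55111); r₂ = λ·B[:,1] = (+0.43337,+0.90058,+0.03384)
r₃ = r₁×r₂ = (+0.48465,-0.26455,+0.83374); SVD([r₁ r₂ r₃]) → R = UVᵀ:
  R  [+0.75981 +0.43337 +0.48465]
  R  [-0.34492 +0.90058 -0.26455]
  R  [-0.55111 +0.03385 +0.83374]
t = (-0.11264, -0.00957, +0.67438) m
tr R = 2.494133; θ = arccos((tr R − 1)/2) = 0.727158 rad = 41.663°
axis k = ((R−Rᵀ)₃₂, (R−Rᵀ)₁₃, (R−Rᵀ)₂₁) / (2 sinθ) = (+0.224442, +0.779060, -0.585398)
rvec = θ·k = (+0.163205, +0.566500, -0.425677)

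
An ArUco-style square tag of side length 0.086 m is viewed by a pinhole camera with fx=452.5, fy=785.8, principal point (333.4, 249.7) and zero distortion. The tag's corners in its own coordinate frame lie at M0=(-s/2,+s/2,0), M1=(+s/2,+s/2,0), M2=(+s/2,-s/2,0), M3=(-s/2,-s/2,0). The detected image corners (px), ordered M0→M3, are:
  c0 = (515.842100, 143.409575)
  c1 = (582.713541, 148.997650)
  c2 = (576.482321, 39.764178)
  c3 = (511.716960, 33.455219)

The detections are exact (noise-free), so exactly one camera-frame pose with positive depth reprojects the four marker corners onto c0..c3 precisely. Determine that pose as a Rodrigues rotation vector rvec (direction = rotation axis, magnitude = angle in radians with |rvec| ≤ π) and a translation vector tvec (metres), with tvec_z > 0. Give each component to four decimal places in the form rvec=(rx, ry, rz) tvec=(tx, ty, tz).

Intrinsics K: fx=452.5, fy=785.8, cx=333.4, cy=249.7
Marker side s = 0.086 m; corners in marker frame (Z=0):
  M0 = (-0.0430, +0.0430, 0)
  M1 = (+0.0430, +0.0430, 0)
  M2 = (+0.0430, -0.0430, 0)
  M3 = (-0.0430, -0.0430, 0)
Detected image corners:
  c0 = (515.842100, 143.409575) px
  c1 = (582.713541, 148.997650) px
  c2 = (576.482321, 39.764178) px
  c3 = (511.716960, 33.455219) px
Planar DLT: solve 8×8 A·h = b for H (H[2,2]=1):
  H  [+818.21145 -147.32212 +546.78386]
  H  [+78.11243 +1239.62207 +90.52437]
  H  [+0.09710 -0.37971 +1.00000]
B = K⁻¹H; ‖b₁‖=1.740725, ‖b₂‖=1.740725; λ = 2/(‖b₁‖+‖b₂‖) = 0.574473, sign → tz>0 ⇒ λ=+0.574473
r₁ = λ·B[:,0] = (+0.99767,+0.03938,+0.05578); r₂ = λ·B[:,1] = (-0.02631,+0.97556,-0.21813)
r₃ = r₁×r₂ = (-0.06301,+0.21616,+0.97432); SVD([r₁ r₂ r₃]) → R = UVᵀ:
  R  [+0.99767 -0.02631 -0.06301]
  R  [+0.03938 +0.97556 +0.21616]
  R  [+0.05578 -0.21813 +0.97432]
t = (+0.27090, -0.11637, +0.57447) m
tr R = 2.947553; θ = arccos((tr R − 1)/2) = 0.229516 rad = 13.150°
axis k = ((R−Rᵀ)₃₂, (R−Rᵀ)₁₃, (R−Rᵀ)₂₁) / (2 sinθ) = (-0.954465, -0.261059, +0.144378)
rvec = θ·k = (-0.219065, -0.059917, +0.033137)

rvec=(-0.2191, -0.0599, 0.0331) tvec=(0.2709, -0.1164, 0.5745)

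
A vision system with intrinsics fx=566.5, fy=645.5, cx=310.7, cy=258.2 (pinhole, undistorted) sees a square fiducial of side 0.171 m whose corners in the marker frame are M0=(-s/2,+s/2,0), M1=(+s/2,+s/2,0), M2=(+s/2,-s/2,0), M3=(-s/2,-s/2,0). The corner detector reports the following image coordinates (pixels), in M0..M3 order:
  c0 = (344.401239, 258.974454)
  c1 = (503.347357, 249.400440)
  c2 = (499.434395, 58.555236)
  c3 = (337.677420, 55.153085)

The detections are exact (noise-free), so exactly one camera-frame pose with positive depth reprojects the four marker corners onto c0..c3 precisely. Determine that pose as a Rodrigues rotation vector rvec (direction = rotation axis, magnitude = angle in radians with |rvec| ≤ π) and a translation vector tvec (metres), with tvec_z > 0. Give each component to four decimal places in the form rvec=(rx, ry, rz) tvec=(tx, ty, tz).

rvec=(0.0459, -0.2204, -0.0460) tvec=(0.1125, -0.0890, 0.5633)

Intrinsics K: fx=566.5, fy=645.5, cx=310.7, cy=258.2
Marker side s = 0.171 m; corners in marker frame (Z=0):
  M0 = (-0.0855, +0.0855, 0)
  M1 = (+0.0855, +0.0855, 0)
  M2 = (+0.0855, -0.0855, 0)
  M3 = (-0.0855, -0.0855, 0)
Detected image corners:
  c0 = (344.401239, 258.974454) px
  c1 = (503.347357, 249.400440) px
  c2 = (499.434395, 58.555236) px
  c3 = (337.677420, 55.153085) px
Planar DLT: solve 8×8 A·h = b for H (H[2,2]=1):
  H  [+1100.23340 +68.61766 +423.88120]
  H  [+41.68590 +1166.69555 +156.22668]
  H  [+0.38595 +0.08971 +1.00000]
B = K⁻¹H; ‖b₁‖=1.775273, ‖b₂‖=1.775273; λ = 2/(‖b₁‖+‖b₂‖) = 0.563294, sign → tz>0 ⇒ λ=+0.563294
r₁ = λ·B[:,0] = (+0.97477,-0.05058,+0.21740); r₂ = λ·B[:,1] = (+0.04051,+0.99790,+0.05053)
r₃ = r₁×r₂ = (-0.21950,-0.04045,+0.97477); SVD([r₁ r₂ r₃]) → R = UVᵀ:
  R  [+0.97477 +0.04051 -0.21950]
  R  [-0.05058 +0.99790 -0.04045]
  R  [+0.21740 +0.05053 +0.97477]
t = (+0.11254, -0.08899, +0.56329) m
tr R = 2.947443; θ = arccos((tr R − 1)/2) = 0.229757 rad = 13.164°
axis k = ((R−Rᵀ)₃₂, (R−Rᵀ)₁₃, (R−Rᵀ)₂₁) / (2 sinθ) = (+0.199751, -0.959217, -0.200004)
rvec = θ·k = (+0.045894, -0.220387, -0.045952)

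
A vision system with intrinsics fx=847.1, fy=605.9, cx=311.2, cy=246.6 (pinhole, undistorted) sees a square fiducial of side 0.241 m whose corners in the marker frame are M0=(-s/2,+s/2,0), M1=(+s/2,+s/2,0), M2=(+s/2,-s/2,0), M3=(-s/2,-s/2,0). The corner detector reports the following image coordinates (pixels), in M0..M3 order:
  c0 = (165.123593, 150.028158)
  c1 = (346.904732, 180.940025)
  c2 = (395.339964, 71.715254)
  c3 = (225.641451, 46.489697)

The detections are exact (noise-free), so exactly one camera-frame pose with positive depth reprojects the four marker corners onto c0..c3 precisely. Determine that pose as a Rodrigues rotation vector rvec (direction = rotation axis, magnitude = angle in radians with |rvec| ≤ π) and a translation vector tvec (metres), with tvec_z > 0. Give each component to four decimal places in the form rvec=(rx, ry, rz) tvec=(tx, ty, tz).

Intrinsics K: fx=847.1, fy=605.9, cx=311.2, cy=246.6
Marker side s = 0.241 m; corners in marker frame (Z=0):
  M0 = (-0.1205, +0.1205, 0)
  M1 = (+0.1205, +0.1205, 0)
  M2 = (+0.1205, -0.1205, 0)
  M3 = (-0.1205, -0.1205, 0)
Detected image corners:
  c0 = (165.123593, 150.028158) px
  c1 = (346.904732, 180.940025) px
  c2 = (395.339964, 71.715254) px
  c3 = (225.641451, 46.489697) px
Planar DLT: solve 8×8 A·h = b for H (H[2,2]=1):
  H  [+689.85768 -319.15209 +282.89248]
  H  [+100.79307 +404.47505 +109.96661]
  H  [-0.13544 -0.32727 +1.00000]
B = K⁻¹H; ‖b₁‖=0.902288, ‖b₂‖=0.902288; λ = 2/(‖b₁‖+‖b₂‖) = 1.108293, sign → tz>0 ⇒ λ=+1.108293
r₁ = λ·B[:,0] = (+0.95771,+0.24546,-0.15011); r₂ = λ·B[:,1] = (-0.28431,+0.88747,-0.36271)
r₃ = r₁×r₂ = (+0.04419,+0.39005,+0.91973); SVD([r₁ r₂ r₃]) → R = UVᵀ:
  R  [+0.95771 -0.28431 +0.04419]
  R  [+0.24546 +0.88747 +0.39005]
  R  [-0.15011 -0.36271 +0.91973]
t = (-0.03704, -0.24993, +1.10829) m
tr R = 2.764921; θ = arccos((tr R − 1)/2) = 0.489729 rad = 28.059°
axis k = ((R−Rᵀ)₃₂, (R−Rᵀ)₁₃, (R−Rᵀ)₂₁) / (2 sinθ) = (-0.800147, +0.206532, +0.563125)
rvec = θ·k = (-0.391855, +0.101144, +0.275778)

rvec=(-0.3919, 0.1011, 0.2758) tvec=(-0.0370, -0.2499, 1.1083)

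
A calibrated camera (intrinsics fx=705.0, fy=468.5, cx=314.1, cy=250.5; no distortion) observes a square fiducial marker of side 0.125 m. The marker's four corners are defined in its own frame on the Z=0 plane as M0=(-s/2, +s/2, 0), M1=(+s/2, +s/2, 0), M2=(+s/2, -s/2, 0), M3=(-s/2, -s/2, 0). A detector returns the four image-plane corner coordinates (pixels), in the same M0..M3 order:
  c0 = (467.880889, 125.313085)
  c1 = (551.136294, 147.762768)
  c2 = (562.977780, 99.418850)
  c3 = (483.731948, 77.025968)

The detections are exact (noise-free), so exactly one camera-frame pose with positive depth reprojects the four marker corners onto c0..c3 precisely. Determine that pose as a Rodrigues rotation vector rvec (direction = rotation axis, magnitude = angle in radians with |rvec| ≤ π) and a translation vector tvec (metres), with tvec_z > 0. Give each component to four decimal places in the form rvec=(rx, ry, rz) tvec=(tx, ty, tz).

rvec=(-0.3367, -0.2137, 0.3006) tvec=(0.2776, -0.2853, 0.9646)

Intrinsics K: fx=705.0, fy=468.5, cx=314.1, cy=250.5
Marker side s = 0.125 m; corners in marker frame (Z=0):
  M0 = (-0.0625, +0.0625, 0)
  M1 = (+0.0625, +0.0625, 0)
  M2 = (+0.0625, -0.0625, 0)
  M3 = (-0.0625, -0.0625, 0)
Detected image corners:
  c0 = (467.880889, 125.313085) px
  c1 = (551.136294, 147.762768) px
  c2 = (562.977780, 99.418850) px
  c3 = (483.731948, 77.025968) px
Planar DLT: solve 8×8 A·h = b for H (H[2,2]=1):
  H  [+732.81423 -300.31396 +516.99962]
  H  [+197.46521 +345.24487 +111.93839]
  H  [+0.16106 -0.36734 +1.00000]
B = K⁻¹H; ‖b₁‖=1.036747, ‖b₂‖=1.036747; λ = 2/(‖b₁‖+‖b₂‖) = 0.964555, sign → tz>0 ⇒ λ=+0.964555
r₁ = λ·B[:,0] = (+0.93340,+0.32348,+0.15535); r₂ = λ·B[:,1] = (-0.25302,+0.90024,-0.35432)
r₃ = r₁×r₂ = (-0.25447,+0.29141,+0.92213); SVD([r₁ r₂ r₃]) → R = UVᵀ:
  R  [+0.93340 -0.25302 -0.25447]
  R  [+0.32348 +0.90024 +0.29141]
  R  [+0.15535 -0.35432 +0.92213]
t = (+0.27760, -0.28527, +0.96456) m
tr R = 2.755770; θ = arccos((tr R − 1)/2) = 0.499369 rad = 28.612°
axis k = ((R−Rᵀ)₃₂, (R−Rᵀ)₁₃, (R−Rᵀ)₂₁) / (2 sinθ) = (-0.674220, -0.427905, +0.601934)
rvec = θ·k = (-0.336685, -0.213683, +0.300587)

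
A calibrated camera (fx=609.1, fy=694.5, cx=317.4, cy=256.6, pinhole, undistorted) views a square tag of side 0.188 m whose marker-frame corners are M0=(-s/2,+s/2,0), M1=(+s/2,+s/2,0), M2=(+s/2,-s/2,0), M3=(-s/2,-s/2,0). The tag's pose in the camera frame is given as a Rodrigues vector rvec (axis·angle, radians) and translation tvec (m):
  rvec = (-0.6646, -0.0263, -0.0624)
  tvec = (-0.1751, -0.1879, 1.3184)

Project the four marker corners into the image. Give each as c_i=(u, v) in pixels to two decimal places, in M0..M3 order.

Intrinsics K: fx=609.1, fy=694.5, cx=317.4, cy=256.6
Marker side s = 0.188 m; corners in marker frame (Z=0):
  M0 = (-0.0940, +0.0940, 0)
  M1 = (+0.0940, +0.0940, 0)
  M2 = (+0.0940, -0.0940, 0)
  M3 = (-0.0940, -0.0940, 0)
rvec = (-0.6646, -0.0263, -0.0624), |rvec| = θ = 0.66804 rad = 38.276°
Rodrigues: sinθ=0.61945, 1−cosθ=0.21496; R = I + sinθ·[k]× + (1−cosθ)·[k]×²:
    [+0.99779 +0.06628 -0.00441]
    [-0.04944 +0.78537 +0.61705]
    [+0.04436 -0.61547 +0.78691]
t = (-0.1751, -0.1879, 1.3184) m
M0: Pc = R·M0+t = (-0.26266, -0.10943, +1.25638); u = 609.1·(-0.26266)/1.25638 + 317.4 = 190.0596, v = 694.5·(-0.10943)/1.25638 + 256.6 = 196.1105
M1: Pc = R·M1+t = (-0.07508, -0.11872, +1.26472); u = 609.1·(-0.07508)/1.26472 + 317.4 = 281.2420, v = 694.5·(-0.11872)/1.26472 + 256.6 = 191.4052
M2: Pc = R·M2+t = (-0.08754, -0.26637, +1.38042); u = 609.1·(-0.08754)/1.38042 + 317.4 = 278.7746, v = 694.5·(-0.26637)/1.38042 + 256.6 = 122.5864
M3: Pc = R·M3+t = (-0.27512, -0.25708, +1.37208); u = 609.1·(-0.27512)/1.37208 + 317.4 = 195.2666, v = 694.5·(-0.25708)/1.37208 + 256.6 = 126.4767

c0=(190.06, 196.11) c1=(281.24, 191.41) c2=(278.77, 122.59) c3=(195.27, 126.48)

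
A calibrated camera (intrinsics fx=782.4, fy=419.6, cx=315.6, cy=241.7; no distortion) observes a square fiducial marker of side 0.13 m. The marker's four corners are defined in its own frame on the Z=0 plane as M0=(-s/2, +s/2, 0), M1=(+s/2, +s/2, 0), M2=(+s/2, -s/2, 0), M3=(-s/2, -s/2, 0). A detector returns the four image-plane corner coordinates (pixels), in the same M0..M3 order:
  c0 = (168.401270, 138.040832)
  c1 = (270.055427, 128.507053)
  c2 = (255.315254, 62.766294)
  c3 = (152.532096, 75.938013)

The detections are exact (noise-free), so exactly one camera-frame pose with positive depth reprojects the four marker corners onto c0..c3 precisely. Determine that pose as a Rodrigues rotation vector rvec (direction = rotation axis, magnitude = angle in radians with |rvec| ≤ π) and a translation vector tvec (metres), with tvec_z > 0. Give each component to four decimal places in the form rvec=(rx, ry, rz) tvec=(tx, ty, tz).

Intrinsics K: fx=782.4, fy=419.6, cx=315.6, cy=241.7
Marker side s = 0.13 m; corners in marker frame (Z=0):
  M0 = (-0.0650, +0.0650, 0)
  M1 = (+0.0650, +0.0650, 0)
  M2 = (+0.0650, -0.0650, 0)
  M3 = (-0.0650, -0.0650, 0)
Detected image corners:
  c0 = (168.401270, 138.040832) px
  c1 = (270.055427, 128.507053) px
  c2 = (255.315254, 62.766294) px
  c3 = (152.532096, 75.938013) px
Planar DLT: solve 8×8 A·h = b for H (H[2,2]=1):
  H  [+699.13980 +148.86369 +210.28106]
  H  [-128.91103 +506.18512 +101.76955]
  H  [-0.41175 +0.14661 +1.00000]
B = K⁻¹H; ‖b₁‖=1.139012, ‖b₂‖=1.139012; λ = 2/(‖b₁‖+‖b₂‖) = 0.877954, sign → tz>0 ⇒ λ=+0.877954
r₁ = λ·B[:,0] = (+0.93034,-0.06150,-0.36150); r₂ = λ·B[:,1] = (+0.11512,+0.98498,+0.12872)
r₃ = r₁×r₂ = (+0.34815,-0.16137,+0.92345); SVD([r₁ r₂ r₃]) → R = UVᵀ:
  R  [+0.93034 +0.11512 +0.34815]
  R  [-0.06150 +0.98498 -0.16137]
  R  [-0.36150 +0.12872 +0.92345]
t = (-0.11818, -0.29278, +0.87795) m
tr R = 2.838766; θ = arccos((tr R − 1)/2) = 0.404288 rad = 23.164°
axis k = ((R−Rᵀ)₃₂, (R−Rᵀ)₁₃, (R−Rᵀ)₂₁) / (2 sinθ) = (+0.368723, +0.902022, -0.224500)
rvec = θ·k = (+0.149070, +0.364676, -0.090763)

rvec=(0.1491, 0.3647, -0.0908) tvec=(-0.1182, -0.2928, 0.8780)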